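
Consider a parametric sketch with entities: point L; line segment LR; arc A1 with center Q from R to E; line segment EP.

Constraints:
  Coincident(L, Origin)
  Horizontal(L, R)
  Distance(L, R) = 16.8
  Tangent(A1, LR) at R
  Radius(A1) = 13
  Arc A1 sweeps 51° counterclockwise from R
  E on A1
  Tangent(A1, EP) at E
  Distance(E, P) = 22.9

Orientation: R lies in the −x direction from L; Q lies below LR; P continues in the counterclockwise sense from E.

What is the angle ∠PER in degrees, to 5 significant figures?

154.50°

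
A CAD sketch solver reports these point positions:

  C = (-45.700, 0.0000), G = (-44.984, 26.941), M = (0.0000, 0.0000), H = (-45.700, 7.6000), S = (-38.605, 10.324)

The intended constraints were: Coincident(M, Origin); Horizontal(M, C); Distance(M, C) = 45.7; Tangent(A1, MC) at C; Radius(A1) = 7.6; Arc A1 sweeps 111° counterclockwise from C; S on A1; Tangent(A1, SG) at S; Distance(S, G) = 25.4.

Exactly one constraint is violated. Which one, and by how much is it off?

Distance(S, G) = 25.4 — off by 7.60.

M = (0.00, 0.00) ✓; M.y = 0.00, C.y = 0.00 ✓; |MC| = 45.70 ✓; ∠(HC, CM) = 90.00° ✓; |HC| = 7.600 ✓; bearing(H→S) − bearing(H→C) = 111.0° ✓; |HS| = 7.600 ✓; ∠(HS, SG) = 90.00° ✓; |SG| = 17.80 ✗.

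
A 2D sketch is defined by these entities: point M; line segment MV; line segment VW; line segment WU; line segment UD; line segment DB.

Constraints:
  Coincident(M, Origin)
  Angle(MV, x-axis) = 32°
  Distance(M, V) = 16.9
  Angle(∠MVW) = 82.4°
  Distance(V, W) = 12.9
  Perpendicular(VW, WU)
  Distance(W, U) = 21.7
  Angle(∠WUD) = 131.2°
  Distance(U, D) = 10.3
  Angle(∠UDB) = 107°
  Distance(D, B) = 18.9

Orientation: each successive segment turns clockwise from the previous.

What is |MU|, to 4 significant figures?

11.76

M is at the origin; MV runs at 32.0° with length 16.9, so V = (14.33, 8.956). ∠MVW = 82.4° gives VW at -65.60° from the x-axis; with |VW| = 12.9, W = (19.66, -2.792). The perpendicularity gives WU at right angles to VW, so WU runs at -155.6°; with |WU| = 21.7, U = (-0.1008, -11.76). Then |MU| = |U − M| = 11.76.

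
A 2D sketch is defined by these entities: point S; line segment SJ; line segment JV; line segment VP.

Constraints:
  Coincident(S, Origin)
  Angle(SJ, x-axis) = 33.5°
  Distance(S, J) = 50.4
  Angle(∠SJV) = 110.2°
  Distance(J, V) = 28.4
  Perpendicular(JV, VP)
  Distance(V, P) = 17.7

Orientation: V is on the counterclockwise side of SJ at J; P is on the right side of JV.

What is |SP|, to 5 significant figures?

79.517

S is at the origin; SJ runs at 33.5° with length 50.4, so J = 50.4·(cos 33.5°, sin 33.5°) = (42.028, 27.818). ∠SJV = 110.2°, so JV runs at 33.5° + (180° − 110.2°) = 103.30° from the x-axis; with |JV| = 28.4, V = J + 28.4·(cos 103.30°, sin 103.30°) = (35.494, 55.456). JV ⟂ VP; with |VP| = 17.7 on the right of JV, P = V + 17.7·(0.97318, 0.23005) = (52.720, 59.528). Then |SP| = |P − S| = 79.517.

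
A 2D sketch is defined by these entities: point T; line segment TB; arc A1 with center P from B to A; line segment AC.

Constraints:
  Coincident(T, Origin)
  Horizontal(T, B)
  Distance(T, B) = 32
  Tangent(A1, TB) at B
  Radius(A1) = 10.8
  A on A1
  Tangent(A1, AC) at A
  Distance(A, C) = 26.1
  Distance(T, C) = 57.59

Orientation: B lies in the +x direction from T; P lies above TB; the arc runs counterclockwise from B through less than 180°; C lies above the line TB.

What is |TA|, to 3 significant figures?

43.9

T is at the origin; T and B share the same y with |TB| = 32.0 and B on the +x side, so B = (32.0, 0.00). The tangent condition forces PB to be normal to TB, so P = B + (0, 10.8) = (32.0, 10.8). Since PA ⟂ AC (tangency), |PC| = √(10.8² + 26.1²) = 28.2 regardless of where A sits on A1. So C lies on both circle(T, 57.59) and circle(P, 28.2); the above-TB intersection is C = (45.1, 35.8). A is the foot of the tangent from C: A = (42.8, 9.84).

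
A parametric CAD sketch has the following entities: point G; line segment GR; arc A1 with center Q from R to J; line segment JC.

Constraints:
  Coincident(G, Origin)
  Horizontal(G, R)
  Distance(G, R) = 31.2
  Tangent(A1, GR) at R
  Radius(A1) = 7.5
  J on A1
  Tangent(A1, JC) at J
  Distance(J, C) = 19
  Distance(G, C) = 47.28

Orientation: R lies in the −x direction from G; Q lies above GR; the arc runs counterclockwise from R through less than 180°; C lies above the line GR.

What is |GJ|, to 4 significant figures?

28.89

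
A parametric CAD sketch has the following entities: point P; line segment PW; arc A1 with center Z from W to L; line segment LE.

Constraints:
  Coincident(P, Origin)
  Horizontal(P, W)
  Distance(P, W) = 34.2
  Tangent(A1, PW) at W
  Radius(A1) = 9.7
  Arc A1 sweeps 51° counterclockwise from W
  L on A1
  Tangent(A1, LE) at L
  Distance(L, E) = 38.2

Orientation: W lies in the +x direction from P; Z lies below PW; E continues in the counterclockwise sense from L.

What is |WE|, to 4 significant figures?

45.88

P is at the origin; PW is horizontal with |PW| = 34.2 and W on the +x side, so W = (34.20, 0.000). A1 meets PW tangentially, so ZW is at right angles to PW, so Z = W + (0, -9.7) = (34.20, -9.700). On A1, W sits at bearing 90° from Z; a 51° counterclockwise sweep puts L at bearing 141°, so L = Z + 9.7·(cos 141°, sin 141°) = (26.66, -3.596). A1 meets LE tangentially, so ZL is at right angles to LE, so LE runs along (−sin 141°, cos 141°); with |LE| = 38.2, E = (2.622, -33.28). Then |WE| = |E − W| = 45.88.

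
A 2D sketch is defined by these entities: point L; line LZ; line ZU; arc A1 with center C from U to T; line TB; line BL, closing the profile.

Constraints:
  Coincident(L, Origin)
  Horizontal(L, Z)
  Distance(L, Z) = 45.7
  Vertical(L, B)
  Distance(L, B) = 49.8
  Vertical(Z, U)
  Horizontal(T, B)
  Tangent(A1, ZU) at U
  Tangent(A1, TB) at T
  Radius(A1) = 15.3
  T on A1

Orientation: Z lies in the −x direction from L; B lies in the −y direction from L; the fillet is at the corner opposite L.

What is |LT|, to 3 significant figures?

58.3

The virtual corner opposite L is at (-45.7, -49.8). Since A1 is tangent to ZU there, CU ⟂ ZU and tangency of A1 to TB means the radius CT is perpendicular to TB, with radius 15.3, so the center C sits 15.3 in from both sides at C = (-30.4, -34.5). That places the tangent points at U = (-45.7, -34.5) on ZU and T = (-30.4, -49.8) on TB. Then |LT| = |T − L| = 58.3.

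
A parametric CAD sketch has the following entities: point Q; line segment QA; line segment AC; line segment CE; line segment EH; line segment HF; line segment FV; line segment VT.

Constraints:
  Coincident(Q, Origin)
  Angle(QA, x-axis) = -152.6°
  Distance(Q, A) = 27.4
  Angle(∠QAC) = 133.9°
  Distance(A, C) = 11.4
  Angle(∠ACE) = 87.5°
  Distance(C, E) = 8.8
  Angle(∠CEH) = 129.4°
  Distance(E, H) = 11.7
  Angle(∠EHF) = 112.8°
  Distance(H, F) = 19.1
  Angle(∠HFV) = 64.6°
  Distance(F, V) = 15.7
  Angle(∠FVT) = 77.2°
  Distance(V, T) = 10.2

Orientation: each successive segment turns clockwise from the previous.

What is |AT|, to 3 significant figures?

7.08

Q is at the origin; QA runs at -152.6° with length 27.4, so A = (-24.3, -12.6). ∠QAC = 133.9° gives AC at 161° from the x-axis; with |AC| = 11.4, C = (-35.1, -8.95). ∠ACE = 87.5° gives CE at 68.8° from the x-axis; with |CE| = 8.8, E = (-31.9, -0.750). ∠CEH = 129.4° gives EH at 18.2° from the x-axis; with |EH| = 11.7, H = (-20.8, 2.90). ∠EHF = 112.8° gives HF at -49.0° from the x-axis; with |HF| = 19.1, F = (-8.30, -11.5). ∠HFV = 64.6° gives FV at -164° from the x-axis; with |FV| = 15.7, V = (-23.4, -15.7). ∠FVT = 77.2° gives VT at 92.8° from the x-axis; with |VT| = 10.2, T = (-23.9, -5.54). Then |AT| = |T − A| = 7.08.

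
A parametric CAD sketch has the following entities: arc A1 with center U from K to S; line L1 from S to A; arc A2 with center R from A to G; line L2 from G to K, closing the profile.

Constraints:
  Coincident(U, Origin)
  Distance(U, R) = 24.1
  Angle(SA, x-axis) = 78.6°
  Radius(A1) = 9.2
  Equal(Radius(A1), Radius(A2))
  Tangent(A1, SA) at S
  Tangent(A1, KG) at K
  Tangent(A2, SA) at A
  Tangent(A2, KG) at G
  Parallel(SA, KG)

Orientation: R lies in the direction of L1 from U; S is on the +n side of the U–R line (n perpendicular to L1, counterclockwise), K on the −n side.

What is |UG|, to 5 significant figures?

25.796

The slot axis is L1's direction at 78.6°, so u = (cos 78.6°, sin 78.6°) = (0.19766, 0.98027) and n = (−sin 78.6°, cos 78.6°) = (-0.98027, 0.19766). U is at the origin and R lies 24.1 along u from U, so R = 24.1·u = (4.7635, 23.625). Tangency of A1 to both parallel lines with radius 9.2 puts S and K at U ± 9.2·n: S = (-9.0185, 1.8184), K = (9.0185, -1.8184). Equal radii place A and G the same way about R: A = R + 9.2·n = (-4.2550, 25.443), G = R − 9.2·n = (13.782, 21.806). Then |UG| = |G − U| = 25.796.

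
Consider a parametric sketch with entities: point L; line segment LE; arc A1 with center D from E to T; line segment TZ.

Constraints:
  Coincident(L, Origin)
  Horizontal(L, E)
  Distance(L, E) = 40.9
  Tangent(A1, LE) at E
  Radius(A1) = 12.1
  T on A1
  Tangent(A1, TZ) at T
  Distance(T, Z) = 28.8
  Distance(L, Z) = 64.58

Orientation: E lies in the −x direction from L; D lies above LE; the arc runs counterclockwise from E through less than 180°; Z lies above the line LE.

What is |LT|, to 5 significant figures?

36.837

L is at the origin; LE is horizontal with |LE| = 40.9 and E on the −x side, so E = (-40.900, 0.0000). A1 meets LE tangentially, so DE is at right angles to LE, so D = E + (0, 12.1) = (-40.900, 12.100). Since DT ⟂ TZ (tangency), |DZ| = √(12.1² + 28.8²) = 31.239 regardless of where T sits on A1. So Z lies on both circle(L, 64.58) and circle(D, 31.239); the above-LE intersection is Z = (-48.772, 42.330). T is the foot of the tangent from Z: T = (-31.286, 19.447).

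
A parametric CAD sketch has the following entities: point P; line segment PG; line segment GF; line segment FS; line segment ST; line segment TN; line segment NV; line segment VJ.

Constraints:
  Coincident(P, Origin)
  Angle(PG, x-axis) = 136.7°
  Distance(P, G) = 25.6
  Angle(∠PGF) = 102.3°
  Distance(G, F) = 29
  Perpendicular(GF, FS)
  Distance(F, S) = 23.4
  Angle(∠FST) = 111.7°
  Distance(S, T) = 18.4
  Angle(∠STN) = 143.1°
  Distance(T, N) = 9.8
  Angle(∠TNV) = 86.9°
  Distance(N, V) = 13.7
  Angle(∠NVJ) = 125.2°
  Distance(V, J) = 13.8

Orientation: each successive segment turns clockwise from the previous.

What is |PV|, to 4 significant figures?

16.02

P is at the origin; PG runs at 136.7° with length 25.6, so G = (-18.63, 17.56). ∠PGF = 102.3° gives GF at 59.00° from the x-axis; with |GF| = 29.0, F = (-3.695, 42.41). GF is perpendicular to FS, so FS runs at -31.00°; with |FS| = 23.4, S = (16.36, 30.36). ∠FST = 111.7° gives ST at -99.30° from the x-axis; with |ST| = 18.4, T = (13.39, 12.20). ∠STN = 143.1° gives TN at -136.2° from the x-axis; with |TN| = 9.8, N = (6.316, 5.422). ∠TNV = 86.9° gives NV at 130.7° from the x-axis; with |NV| = 13.7, V = (-2.618, 15.81). Then |PV| = |V − P| = 16.02.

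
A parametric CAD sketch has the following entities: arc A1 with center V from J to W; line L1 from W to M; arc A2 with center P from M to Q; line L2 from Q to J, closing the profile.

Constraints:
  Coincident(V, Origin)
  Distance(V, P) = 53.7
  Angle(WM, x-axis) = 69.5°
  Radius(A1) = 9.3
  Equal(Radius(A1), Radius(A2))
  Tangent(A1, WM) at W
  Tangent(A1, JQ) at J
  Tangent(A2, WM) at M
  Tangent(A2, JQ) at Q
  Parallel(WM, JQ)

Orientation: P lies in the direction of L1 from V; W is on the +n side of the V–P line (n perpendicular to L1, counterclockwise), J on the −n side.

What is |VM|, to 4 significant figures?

54.50

Tangency of A1 to both parallel lines with radius 9.3 puts W and J at V ± 9.3·n: W = (-8.711, 3.257), J = (8.711, -3.257). Equal radii place M and Q the same way about P: M = P + 9.3·n = (10.10, 53.56), Q = P − 9.3·n = (27.52, 47.04). Then |VM| = |M − V| = 54.50.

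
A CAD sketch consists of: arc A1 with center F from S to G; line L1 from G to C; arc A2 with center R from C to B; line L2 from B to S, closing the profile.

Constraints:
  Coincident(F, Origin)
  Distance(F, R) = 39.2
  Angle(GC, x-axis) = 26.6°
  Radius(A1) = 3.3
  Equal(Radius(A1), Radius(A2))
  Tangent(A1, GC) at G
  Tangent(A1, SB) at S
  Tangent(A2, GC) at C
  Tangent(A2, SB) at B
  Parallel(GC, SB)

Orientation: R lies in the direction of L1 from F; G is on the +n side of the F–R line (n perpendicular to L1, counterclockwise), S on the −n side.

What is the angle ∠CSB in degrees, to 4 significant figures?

9.557°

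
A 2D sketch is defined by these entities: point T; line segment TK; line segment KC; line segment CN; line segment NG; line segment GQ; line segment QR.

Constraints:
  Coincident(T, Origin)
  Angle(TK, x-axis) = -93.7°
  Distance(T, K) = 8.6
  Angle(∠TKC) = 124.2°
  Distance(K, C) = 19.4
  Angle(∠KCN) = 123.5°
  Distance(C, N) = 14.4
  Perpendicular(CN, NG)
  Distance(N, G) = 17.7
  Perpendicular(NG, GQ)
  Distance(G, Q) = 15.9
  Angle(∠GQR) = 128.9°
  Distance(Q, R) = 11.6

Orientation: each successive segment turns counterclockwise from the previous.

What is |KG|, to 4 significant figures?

25.15

∠KCN = 123.5° gives CN at 18.60° from the x-axis; with |CN| = 14.4, N = (28.40, -15.91). CN ⟂ NG, so NG runs at 108.6°; with |NG| = 17.7, G = (22.76, 0.8693). Then |KG| = |G − K| = 25.15.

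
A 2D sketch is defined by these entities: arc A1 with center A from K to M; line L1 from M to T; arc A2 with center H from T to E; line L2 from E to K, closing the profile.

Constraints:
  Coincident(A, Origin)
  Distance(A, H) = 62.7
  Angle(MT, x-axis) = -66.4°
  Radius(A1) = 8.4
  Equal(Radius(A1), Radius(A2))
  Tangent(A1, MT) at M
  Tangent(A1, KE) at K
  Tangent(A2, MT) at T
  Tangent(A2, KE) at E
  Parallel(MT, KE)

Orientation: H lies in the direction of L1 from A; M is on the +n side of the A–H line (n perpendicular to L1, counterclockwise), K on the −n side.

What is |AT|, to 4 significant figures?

63.26

The slot axis is L1's direction at -66.4°, so u = (cos -66.4°, sin -66.4°) = (0.4003, -0.9164) and n = (−sin -66.4°, cos -66.4°) = (0.9164, 0.4003). A is at the origin and H lies 62.7 along u from A, so H = 62.7·u = (25.10, -57.46). Tangency of A1 to both parallel lines with radius 8.4 puts M and K at A ± 8.4·n: M = (7.697, 3.363), K = (-7.697, -3.363). Equal radii place T and E the same way about H: T = H + 8.4·n = (32.80, -54.09), E = H − 8.4·n = (17.40, -60.82). Then |AT| = |T − A| = 63.26.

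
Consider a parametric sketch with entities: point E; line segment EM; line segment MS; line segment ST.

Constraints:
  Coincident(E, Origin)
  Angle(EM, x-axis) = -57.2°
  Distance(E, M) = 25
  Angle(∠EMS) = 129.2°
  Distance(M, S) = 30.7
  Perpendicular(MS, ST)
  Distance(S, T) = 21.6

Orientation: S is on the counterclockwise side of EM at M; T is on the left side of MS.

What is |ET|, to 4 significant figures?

46.55

E is at the origin; EM runs at -57.2° with length 25.0, so M = 25.0·(cos -57.2°, sin -57.2°) = (13.54, -21.01). ∠EMS = 129.2°, so MS runs at -57.2° + (180° − 129.2°) = -6.400° from the x-axis; with |MS| = 30.7, S = M + 30.7·(cos -6.400°, sin -6.400°) = (44.05, -24.44). MS ⟂ ST; with |ST| = 21.6 on the left of MS, T = S + 21.6·(0.1115, 0.9938) = (46.46, -2.971). Then |ET| = |T − E| = 46.55.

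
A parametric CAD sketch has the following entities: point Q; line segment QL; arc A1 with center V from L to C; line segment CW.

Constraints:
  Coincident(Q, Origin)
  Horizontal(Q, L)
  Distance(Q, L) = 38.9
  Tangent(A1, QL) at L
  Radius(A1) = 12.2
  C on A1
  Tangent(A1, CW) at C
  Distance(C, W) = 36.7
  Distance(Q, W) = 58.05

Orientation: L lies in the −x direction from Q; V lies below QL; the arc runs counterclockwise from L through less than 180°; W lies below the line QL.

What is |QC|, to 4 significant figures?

52.67

Q is at the origin; Q and L share the same y with |QL| = 38.9 and L on the −x side, so L = (-38.90, 0.000). A1 meets QL tangentially, so VL is at right angles to QL, so V = L + (0, -12.2) = (-38.90, -12.20). Since VC ⟂ CW (tangency), |VW| = √(12.2² + 36.7²) = 38.67 regardless of where C sits on A1. So W lies on both circle(Q, 58.05) and circle(V, 38.67); the below-QL intersection is W = (-29.83, -49.80). C is the foot of the tangent from W: C = (-49.25, -18.66).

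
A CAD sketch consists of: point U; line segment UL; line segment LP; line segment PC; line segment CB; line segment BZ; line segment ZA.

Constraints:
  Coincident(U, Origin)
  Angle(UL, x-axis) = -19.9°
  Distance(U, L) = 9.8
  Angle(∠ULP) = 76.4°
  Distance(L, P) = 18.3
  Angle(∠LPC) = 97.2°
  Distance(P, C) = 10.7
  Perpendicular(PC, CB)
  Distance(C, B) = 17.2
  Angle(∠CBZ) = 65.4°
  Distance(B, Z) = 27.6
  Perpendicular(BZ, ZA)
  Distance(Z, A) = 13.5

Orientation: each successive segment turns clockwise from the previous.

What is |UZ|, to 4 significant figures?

24.61

U is at the origin; UL runs at -19.9° with length 9.8, so L = (9.215, -3.336). ∠ULP = 76.4° gives LP at -123.5° from the x-axis; with |LP| = 18.3, P = (-0.8856, -18.60). ∠LPC = 97.2° gives PC at 153.7° from the x-axis; with |PC| = 10.7, C = (-10.48, -13.85). The perpendicularity gives CB at right angles to PC, so CB runs at 63.70°; with |CB| = 17.2, B = (-2.857, 1.565). ∠CBZ = 65.4° gives BZ at -50.90° from the x-axis; with |BZ| = 27.6, Z = (14.55, -19.85). Then |UZ| = |Z − U| = 24.61.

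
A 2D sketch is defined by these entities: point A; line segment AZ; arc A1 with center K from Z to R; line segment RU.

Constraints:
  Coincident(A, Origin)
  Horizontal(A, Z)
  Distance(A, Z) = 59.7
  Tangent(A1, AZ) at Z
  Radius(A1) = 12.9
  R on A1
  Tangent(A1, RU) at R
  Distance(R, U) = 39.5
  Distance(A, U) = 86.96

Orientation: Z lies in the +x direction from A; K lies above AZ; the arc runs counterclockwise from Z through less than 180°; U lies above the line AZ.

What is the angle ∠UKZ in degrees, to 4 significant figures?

167.7°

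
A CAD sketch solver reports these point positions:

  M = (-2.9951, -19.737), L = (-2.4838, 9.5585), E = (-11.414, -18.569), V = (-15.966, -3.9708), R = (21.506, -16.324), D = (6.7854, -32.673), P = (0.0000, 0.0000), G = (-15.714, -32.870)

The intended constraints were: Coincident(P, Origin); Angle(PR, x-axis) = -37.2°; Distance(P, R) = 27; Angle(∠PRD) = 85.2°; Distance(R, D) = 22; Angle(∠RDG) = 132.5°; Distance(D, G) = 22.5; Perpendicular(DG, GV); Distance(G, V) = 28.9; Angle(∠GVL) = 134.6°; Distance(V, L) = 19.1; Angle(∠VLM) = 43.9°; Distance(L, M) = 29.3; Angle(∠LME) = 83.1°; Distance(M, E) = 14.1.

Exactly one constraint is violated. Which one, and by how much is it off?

Distance(M, E) = 14.1 — off by 5.60.

P = (0.00, 0.00) ✓; PR at -37.20° ✓; |PR| = 27.00 ✓; ∠PRD = 85.20° ✓; |RD| = 22.00 ✓; ∠RDG = 132.5° ✓; |DG| = 22.50 ✓; ∠(DG, GV) = 90.00° ✓; |GV| = 28.90 ✓; ∠GVL = 134.6° ✓; |VL| = 19.10 ✓; ∠VLM = 43.90° ✓; |LM| = 29.30 ✓; ∠LME = 83.10° ✓; |ME| = 8.500 ✗.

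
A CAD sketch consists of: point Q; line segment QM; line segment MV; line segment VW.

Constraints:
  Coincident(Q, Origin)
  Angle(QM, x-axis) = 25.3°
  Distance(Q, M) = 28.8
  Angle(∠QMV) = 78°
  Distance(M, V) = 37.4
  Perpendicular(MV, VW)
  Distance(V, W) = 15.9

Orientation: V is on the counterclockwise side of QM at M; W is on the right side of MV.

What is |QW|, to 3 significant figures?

54.1

Q is at the origin; QM runs at 25.3° with length 28.8, so M = 28.8·(cos 25.3°, sin 25.3°) = (26.0, 12.3). ∠QMV = 78.0°, so MV runs at 25.3° + (180° − 78.0°) = 127° from the x-axis; with |MV| = 37.4, V = M + 37.4·(cos 127°, sin 127°) = (3.37, 42.1). MV is perpendicular to VW; with |VW| = 15.9 on the right of MV, W = V + 15.9·(0.795, 0.606) = (16.0, 51.7). Then |QW| = |W − Q| = 54.1.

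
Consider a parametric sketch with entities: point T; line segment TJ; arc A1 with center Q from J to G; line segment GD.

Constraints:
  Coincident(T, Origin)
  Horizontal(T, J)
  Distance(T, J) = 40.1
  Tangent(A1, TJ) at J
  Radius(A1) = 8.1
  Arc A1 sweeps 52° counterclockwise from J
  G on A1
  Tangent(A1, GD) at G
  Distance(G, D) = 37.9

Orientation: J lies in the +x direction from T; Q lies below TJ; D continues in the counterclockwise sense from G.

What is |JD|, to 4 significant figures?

44.39

T is at the origin; TJ is horizontal with |TJ| = 40.1 and J on the +x side, so J = (40.10, 0.000). Tangency of A1 to TJ means the radius QJ is perpendicular to TJ, so Q = J + (0, -8.1) = (40.10, -8.100). On A1, J sits at bearing 90° from Q; a 52° counterclockwise sweep puts G at bearing 142°, so G = Q + 8.1·(cos 142°, sin 142°) = (33.72, -3.113). A1 meets GD tangentially, so QG is at right angles to GD, so GD runs along (−sin 142°, cos 142°); with |GD| = 37.9, D = (10.38, -32.98). Then |JD| = |D − J| = 44.39.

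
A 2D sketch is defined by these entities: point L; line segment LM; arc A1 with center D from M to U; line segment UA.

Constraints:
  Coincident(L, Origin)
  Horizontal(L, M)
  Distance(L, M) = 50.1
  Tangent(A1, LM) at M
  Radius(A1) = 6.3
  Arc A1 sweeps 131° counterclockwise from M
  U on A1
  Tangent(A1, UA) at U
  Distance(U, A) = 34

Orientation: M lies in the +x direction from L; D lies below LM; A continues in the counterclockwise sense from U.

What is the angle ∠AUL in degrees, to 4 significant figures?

144.0°

L is at the origin; L and M share the same y with |LM| = 50.1 and M on the +x side, so M = (50.10, 0.000). A1 meets LM tangentially, so DM is at right angles to LM, so D = M + (0, -6.3) = (50.10, -6.300). On A1, M sits at bearing 90° from D; a 131° counterclockwise sweep puts U at bearing 221°, so U = D + 6.3·(cos 221°, sin 221°) = (45.35, -10.43). Tangency of A1 to UA means the radius DU is perpendicular to UA, so UA runs along (−sin 221°, cos 221°); with |UA| = 34.0, A = (67.65, -36.09). Then cos ∠AUL = UA·UL / (|UA||UL|), giving 144.0°.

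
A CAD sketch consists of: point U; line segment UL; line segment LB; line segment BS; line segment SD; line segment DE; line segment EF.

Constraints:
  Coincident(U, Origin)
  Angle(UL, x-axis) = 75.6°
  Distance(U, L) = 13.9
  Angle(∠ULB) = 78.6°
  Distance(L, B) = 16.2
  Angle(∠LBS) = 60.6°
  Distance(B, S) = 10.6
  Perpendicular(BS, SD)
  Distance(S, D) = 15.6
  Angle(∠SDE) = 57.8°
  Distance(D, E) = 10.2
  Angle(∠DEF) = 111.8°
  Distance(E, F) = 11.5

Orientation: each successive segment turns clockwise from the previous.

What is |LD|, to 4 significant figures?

3.036

U is at the origin; UL runs at 75.6° with length 13.9, so L = (3.457, 13.46). ∠ULB = 78.6° gives LB at -25.80° from the x-axis; with |LB| = 16.2, B = (18.04, 6.413). ∠LBS = 60.6° gives BS at -145.2° from the x-axis; with |BS| = 10.6, S = (9.338, 0.3630). BS is perpendicular to SD, so SD runs at 124.8°; with |SD| = 15.6, D = (0.4346, 13.17). Then |LD| = |D − L| = 3.036.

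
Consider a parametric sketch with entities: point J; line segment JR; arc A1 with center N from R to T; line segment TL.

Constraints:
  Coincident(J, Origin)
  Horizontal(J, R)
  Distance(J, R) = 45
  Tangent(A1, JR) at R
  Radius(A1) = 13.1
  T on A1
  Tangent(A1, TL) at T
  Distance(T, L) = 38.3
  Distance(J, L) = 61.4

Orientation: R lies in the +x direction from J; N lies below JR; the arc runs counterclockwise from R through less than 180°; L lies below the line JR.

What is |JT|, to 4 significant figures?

34.64

Checks: ∠(NR, RJ) = 90.00° ✓; |NT| = 13.10 ✓; ∠(NT, TL) = 90.00° ✓; |TL| = 38.30 ✓; |JL| = 61.40 ✓.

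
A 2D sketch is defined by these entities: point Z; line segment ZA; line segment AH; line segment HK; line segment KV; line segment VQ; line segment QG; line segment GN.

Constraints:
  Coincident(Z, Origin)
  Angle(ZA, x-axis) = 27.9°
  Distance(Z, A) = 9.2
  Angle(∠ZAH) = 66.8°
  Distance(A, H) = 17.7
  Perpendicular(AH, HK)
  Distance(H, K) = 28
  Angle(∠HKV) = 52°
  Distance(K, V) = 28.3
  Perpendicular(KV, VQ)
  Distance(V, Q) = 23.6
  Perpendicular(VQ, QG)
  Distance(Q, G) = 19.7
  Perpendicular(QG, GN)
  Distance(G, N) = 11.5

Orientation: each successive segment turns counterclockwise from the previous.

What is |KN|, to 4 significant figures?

14.84

Z is at the origin; ZA runs at 27.9° with length 9.2, so A = (8.131, 4.305). ∠ZAH = 66.8° gives AH at 141.1° from the x-axis; with |AH| = 17.7, H = (-5.644, 15.42). AH ⟂ HK, so HK runs at -128.9°; with |HK| = 28.0, K = (-23.23, -6.371). ∠HKV = 52.0° gives KV at -0.9000° from the x-axis; with |KV| = 28.3, V = (5.069, -6.815). The perpendicularity gives VQ at right angles to KV, so VQ runs at 89.10°; with |VQ| = 23.6, Q = (5.440, 16.78). VQ ⟂ QG, so QG runs at 179.1°; with |QG| = 19.7, G = (-14.26, 17.09). The perpendicularity gives GN at right angles to QG, so GN runs at -90.90°; with |GN| = 11.5, N = (-14.44, 5.593). Then |KN| = |N − K| = 14.84.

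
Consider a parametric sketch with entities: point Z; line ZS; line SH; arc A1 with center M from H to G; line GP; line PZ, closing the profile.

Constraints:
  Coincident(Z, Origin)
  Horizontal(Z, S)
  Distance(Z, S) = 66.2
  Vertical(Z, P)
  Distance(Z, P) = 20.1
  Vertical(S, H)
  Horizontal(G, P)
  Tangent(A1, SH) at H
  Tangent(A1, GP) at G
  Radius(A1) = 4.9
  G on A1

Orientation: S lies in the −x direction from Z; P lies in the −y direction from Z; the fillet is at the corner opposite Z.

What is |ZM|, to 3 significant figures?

63.2

Z is at the origin; ZS is horizontal with |ZS| = 66.2 and S on the −x side, so S = (-66.2, 0.00). Z and P share the same x with |ZP| = 20.1 and P on the −y side, so P = (0.00, -20.1). The virtual corner opposite Z is at (-66.2, -20.1). The tangent condition forces MH to be normal to SH and tangency of A1 to GP means the radius MG is perpendicular to GP, with radius 4.9, so the center M sits 4.9 in from both sides at M = (-61.3, -15.2). Then |ZM| = |M − Z| = 63.2.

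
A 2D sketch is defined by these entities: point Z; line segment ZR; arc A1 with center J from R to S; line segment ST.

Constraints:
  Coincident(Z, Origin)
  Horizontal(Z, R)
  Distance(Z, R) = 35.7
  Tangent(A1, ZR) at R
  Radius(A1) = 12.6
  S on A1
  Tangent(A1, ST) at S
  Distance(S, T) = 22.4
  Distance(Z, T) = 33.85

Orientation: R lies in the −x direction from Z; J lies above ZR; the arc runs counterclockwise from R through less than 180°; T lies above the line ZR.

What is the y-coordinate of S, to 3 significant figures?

8.45

Z is at the origin; ZR is horizontal with |ZR| = 35.7 and R on the −x side, so R = (-35.7, 0.00). The tangent condition forces JR to be normal to ZR, so J = R + (0, 12.6) = (-35.7, 12.6). Since JS ⟂ ST (tangency), |JT| = √(12.6² + 22.4²) = 25.7 regardless of where S sits on A1. So T lies on both circle(Z, 33.85) and circle(J, 25.7); the above-ZR intersection is T = (-16.4, 29.6). S is the foot of the tangent from T: S = (-23.8, 8.45).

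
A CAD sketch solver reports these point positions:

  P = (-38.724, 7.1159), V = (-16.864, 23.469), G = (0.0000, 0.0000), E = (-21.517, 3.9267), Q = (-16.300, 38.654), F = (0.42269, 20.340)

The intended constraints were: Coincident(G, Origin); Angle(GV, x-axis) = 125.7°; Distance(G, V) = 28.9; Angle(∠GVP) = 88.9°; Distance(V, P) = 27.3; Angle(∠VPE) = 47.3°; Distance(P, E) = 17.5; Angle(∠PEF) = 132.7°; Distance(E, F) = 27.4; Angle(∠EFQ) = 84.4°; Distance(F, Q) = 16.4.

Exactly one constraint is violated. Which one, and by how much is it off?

Distance(F, Q) = 16.4 — off by 8.40.

G = (0.00, 0.00) ✓; GV at 125.7° ✓; |GV| = 28.90 ✓; ∠GVP = 88.90° ✓; |VP| = 27.30 ✓; ∠VPE = 47.30° ✓; |PE| = 17.50 ✓; ∠PEF = 132.7° ✓; |EF| = 27.40 ✓; ∠EFQ = 84.40° ✓; |FQ| = 24.80 ✗.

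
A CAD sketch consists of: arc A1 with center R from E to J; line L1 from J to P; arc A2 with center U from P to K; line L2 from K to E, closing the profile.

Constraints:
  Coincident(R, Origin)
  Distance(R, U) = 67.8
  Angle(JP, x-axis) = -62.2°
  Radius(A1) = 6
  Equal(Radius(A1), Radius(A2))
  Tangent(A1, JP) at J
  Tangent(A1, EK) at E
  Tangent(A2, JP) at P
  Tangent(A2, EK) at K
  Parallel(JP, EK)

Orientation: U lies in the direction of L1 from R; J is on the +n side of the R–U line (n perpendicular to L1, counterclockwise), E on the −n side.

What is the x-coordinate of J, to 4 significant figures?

5.307

R is at the origin and U lies 67.8 along u from R, so U = 67.8·u = (31.62, -59.97). Tangency of A1 to both parallel lines with radius 6.0 puts J and E at R ± 6.0·n: J = (5.307, 2.798), E = (-5.307, -2.798). So J.x = 5.307.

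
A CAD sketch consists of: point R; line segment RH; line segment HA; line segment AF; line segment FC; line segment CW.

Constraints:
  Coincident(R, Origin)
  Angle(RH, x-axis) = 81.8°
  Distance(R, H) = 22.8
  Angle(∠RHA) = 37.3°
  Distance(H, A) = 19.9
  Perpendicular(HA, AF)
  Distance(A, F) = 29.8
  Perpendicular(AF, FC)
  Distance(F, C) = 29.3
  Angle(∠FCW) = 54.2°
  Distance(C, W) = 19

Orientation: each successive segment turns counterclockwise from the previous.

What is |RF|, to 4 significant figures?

16.08

R is at the origin; RH runs at 81.8° with length 22.8, so H = (3.252, 22.57). ∠RHA = 37.3° gives HA at -135.5° from the x-axis; with |HA| = 19.9, A = (-10.94, 8.619). HA ⟂ AF, so AF runs at -45.50°; with |AF| = 29.8, F = (9.945, -12.64). Then |RF| = |F − R| = 16.08.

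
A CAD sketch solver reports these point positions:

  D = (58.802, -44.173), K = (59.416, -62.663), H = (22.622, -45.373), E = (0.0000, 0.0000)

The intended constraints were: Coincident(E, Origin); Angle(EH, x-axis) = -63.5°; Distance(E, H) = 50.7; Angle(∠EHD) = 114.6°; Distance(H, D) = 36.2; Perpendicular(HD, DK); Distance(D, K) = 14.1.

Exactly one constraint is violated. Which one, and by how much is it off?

Distance(D, K) = 14.1 — off by 4.40.

E = (0.00, 0.00) ✓; EH at -63.50° ✓; |EH| = 50.70 ✓; ∠EHD = 114.6° ✓; |HD| = 36.20 ✓; ∠(HD, DK) = 90.00° ✓; |DK| = 18.50 ✗.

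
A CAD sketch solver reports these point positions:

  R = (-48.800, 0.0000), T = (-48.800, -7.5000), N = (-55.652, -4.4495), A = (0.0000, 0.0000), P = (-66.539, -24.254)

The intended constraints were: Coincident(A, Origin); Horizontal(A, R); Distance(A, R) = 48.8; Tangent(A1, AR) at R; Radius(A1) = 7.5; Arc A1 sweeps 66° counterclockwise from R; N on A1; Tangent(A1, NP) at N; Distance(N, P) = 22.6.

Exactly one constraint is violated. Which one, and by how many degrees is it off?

Tangent(A1, NP) at N — off by 4.80°.

A = (0.00, 0.00) ✓; A.y = 0.00, R.y = 0.00 ✓; |AR| = 48.80 ✓; ∠(TR, RA) = 90.00° ✓; |TR| = 7.500 ✓; bearing(T→N) − bearing(T→R) = 66.00° ✓; |TN| = 7.500 ✓; ∠(TN, NP) = 94.80° ✗; |NP| = 22.60 ✓.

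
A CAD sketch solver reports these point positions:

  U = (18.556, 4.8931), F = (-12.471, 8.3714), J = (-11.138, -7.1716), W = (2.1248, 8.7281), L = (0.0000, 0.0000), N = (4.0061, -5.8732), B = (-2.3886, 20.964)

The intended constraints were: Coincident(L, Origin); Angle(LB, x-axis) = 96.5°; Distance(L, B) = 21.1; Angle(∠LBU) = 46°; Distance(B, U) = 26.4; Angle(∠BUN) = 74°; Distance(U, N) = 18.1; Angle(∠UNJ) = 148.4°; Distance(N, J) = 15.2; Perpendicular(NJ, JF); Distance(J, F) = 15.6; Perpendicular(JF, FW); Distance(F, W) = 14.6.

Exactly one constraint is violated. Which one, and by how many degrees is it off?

Perpendicular(JF, FW) — off by 3.50°.

L = (0.00, 0.00) ✓; LB at 96.50° ✓; |LB| = 21.10 ✓; ∠LBU = 46.00° ✓; |BU| = 26.40 ✓; ∠BUN = 74.00° ✓; |UN| = 18.10 ✓; ∠UNJ = 148.4° ✓; |NJ| = 15.20 ✓; ∠(NJ, JF) = 90.00° ✓; |JF| = 15.60 ✓; ∠(JF, FW) = 93.50° ✗; |FW| = 14.60 ✓.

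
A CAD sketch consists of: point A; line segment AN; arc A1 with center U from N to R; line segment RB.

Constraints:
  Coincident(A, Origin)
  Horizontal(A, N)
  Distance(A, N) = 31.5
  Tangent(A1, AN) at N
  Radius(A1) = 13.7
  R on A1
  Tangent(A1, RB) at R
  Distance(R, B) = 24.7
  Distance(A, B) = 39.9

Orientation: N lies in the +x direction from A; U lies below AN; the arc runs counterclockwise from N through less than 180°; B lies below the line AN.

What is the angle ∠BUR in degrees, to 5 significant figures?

60.985°

Checks: |UN| = 13.70 ✓; |UR| = 13.70 ✓; ∠(UR, RB) = 90.00° ✓; |RB| = 24.70 ✓; |AB| = 39.90 ✓.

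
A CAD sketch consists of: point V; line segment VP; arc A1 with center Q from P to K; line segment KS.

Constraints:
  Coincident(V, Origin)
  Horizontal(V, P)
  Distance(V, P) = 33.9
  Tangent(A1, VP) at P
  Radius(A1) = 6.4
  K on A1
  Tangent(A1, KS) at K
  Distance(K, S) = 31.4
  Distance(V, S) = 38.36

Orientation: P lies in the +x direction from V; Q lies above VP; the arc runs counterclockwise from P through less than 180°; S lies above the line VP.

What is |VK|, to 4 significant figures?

40.11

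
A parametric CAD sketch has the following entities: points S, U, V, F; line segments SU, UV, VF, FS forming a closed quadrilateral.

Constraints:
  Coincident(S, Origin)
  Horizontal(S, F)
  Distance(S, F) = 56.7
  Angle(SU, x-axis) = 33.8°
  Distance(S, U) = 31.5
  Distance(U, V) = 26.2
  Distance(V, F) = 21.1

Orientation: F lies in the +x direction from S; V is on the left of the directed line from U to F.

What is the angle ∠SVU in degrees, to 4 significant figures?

14.78°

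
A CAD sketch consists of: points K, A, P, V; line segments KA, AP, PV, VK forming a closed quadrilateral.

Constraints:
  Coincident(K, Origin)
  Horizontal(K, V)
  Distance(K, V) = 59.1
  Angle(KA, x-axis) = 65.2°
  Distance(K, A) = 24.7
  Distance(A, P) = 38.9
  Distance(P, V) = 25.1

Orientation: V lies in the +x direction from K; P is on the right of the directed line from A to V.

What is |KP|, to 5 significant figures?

35.962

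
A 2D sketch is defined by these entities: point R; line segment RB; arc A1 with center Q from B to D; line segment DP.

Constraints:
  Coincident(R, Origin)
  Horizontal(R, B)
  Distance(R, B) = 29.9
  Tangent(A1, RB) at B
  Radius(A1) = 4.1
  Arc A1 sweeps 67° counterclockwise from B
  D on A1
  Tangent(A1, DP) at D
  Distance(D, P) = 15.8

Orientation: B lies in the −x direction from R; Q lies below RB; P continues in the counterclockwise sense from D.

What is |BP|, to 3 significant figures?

19.7

On A1, B sits at bearing 90° from Q; a 67° counterclockwise sweep puts D at bearing 157°, so D = Q + 4.1·(cos 157°, sin 157°) = (-33.7, -2.50). A1 meets DP tangentially, so QD is at right angles to DP, so DP runs along (−sin 157°, cos 157°); with |DP| = 15.8, P = (-39.8, -17.0). Then |BP| = |P − B| = 19.7.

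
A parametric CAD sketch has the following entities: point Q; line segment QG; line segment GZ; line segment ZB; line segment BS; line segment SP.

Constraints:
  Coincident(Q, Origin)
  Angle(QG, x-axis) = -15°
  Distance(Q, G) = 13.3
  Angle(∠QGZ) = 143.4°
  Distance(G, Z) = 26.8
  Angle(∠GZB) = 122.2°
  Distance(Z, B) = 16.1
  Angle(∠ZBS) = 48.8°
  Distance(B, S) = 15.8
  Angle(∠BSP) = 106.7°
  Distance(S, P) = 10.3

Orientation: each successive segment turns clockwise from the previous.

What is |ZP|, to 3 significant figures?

8.46

Q is at the origin; QG runs at -15.0° with length 13.3, so G = (12.8, -3.44). ∠QGZ = 143.4° gives GZ at -51.6° from the x-axis; with |GZ| = 26.8, Z = (29.5, -24.4). ∠GZB = 122.2° gives ZB at -109° from the x-axis; with |ZB| = 16.1, B = (24.1, -39.6). ∠ZBS = 48.8° gives BS at 119° from the x-axis; with |BS| = 15.8, S = (16.4, -25.9). ∠BSP = 106.7° gives SP at 46.1° from the x-axis; with |SP| = 10.3, P = (23.5, -18.4). Then |ZP| = |P − Z| = 8.46.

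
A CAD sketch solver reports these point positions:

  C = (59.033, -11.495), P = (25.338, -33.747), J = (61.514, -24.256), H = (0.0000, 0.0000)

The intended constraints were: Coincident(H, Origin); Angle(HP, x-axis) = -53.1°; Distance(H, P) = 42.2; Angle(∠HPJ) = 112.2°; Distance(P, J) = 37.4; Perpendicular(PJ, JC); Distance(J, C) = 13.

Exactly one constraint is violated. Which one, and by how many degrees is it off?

Perpendicular(PJ, JC) — off by 3.70°.

H = (0.00, 0.00) ✓; HP at -53.10° ✓; |HP| = 42.20 ✓; ∠HPJ = 112.2° ✓; |PJ| = 37.40 ✓; ∠(PJ, JC) = 86.30° ✗; |JC| = 13.00 ✓.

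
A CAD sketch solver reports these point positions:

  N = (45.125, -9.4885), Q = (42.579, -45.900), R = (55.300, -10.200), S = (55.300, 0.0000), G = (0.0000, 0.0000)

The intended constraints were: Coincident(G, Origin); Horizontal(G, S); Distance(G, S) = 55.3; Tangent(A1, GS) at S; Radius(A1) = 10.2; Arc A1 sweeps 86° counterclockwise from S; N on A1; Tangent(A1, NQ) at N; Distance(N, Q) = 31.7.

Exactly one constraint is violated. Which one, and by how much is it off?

Distance(N, Q) = 31.7 — off by 4.80.

G = (0.00, 0.00) ✓; G.y = 0.00, S.y = 0.00 ✓; |GS| = 55.30 ✓; ∠(RS, SG) = 90.00° ✓; |RS| = 10.20 ✓; bearing(R→N) − bearing(R→S) = 86.00° ✓; |RN| = 10.20 ✓; ∠(RN, NQ) = 90.00° ✓; |NQ| = 36.50 ✗.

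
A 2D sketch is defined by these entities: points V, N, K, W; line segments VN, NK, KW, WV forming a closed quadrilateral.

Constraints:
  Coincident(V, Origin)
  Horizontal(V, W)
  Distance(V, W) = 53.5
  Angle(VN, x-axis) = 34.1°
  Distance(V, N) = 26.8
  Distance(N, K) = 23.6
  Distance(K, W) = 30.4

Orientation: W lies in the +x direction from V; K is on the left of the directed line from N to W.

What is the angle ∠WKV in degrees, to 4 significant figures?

78.67°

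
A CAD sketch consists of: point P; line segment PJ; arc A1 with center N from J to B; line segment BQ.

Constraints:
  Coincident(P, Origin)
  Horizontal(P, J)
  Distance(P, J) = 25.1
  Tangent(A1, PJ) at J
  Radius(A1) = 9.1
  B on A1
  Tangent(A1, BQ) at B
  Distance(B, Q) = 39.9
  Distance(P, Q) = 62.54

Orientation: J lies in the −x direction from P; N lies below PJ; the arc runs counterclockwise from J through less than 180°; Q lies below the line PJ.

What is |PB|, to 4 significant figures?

34.79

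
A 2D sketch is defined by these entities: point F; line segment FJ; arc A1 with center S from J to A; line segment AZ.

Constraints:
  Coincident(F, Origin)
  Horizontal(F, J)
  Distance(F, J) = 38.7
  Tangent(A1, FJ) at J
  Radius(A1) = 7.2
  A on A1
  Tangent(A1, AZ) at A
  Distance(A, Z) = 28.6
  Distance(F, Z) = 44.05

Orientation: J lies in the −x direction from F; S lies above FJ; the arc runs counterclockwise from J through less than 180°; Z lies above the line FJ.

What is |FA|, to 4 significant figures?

32.17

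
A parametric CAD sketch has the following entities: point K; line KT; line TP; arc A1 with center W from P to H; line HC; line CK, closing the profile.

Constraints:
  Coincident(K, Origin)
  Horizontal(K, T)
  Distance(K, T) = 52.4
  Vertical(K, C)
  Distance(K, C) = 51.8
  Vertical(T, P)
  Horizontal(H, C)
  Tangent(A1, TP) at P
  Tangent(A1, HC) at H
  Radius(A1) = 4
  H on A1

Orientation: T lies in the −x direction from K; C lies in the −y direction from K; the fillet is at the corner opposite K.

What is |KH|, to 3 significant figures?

70.9

K is at the origin; KT is horizontal with |KT| = 52.4 and T on the −x side, so T = (-52.4, 0.00). KC is vertical with |KC| = 51.8 and C on the −y side, so C = (0.00, -51.8). The virtual corner opposite K is at (-52.4, -51.8). Since A1 is tangent to TP there, WP ⟂ TP and tangency of A1 to HC means the radius WH is perpendicular to HC, with radius 4.0, so the center W sits 4.0 in from both sides at W = (-48.4, -47.8). That places the tangent points at P = (-52.4, -47.8) on TP and H = (-48.4, -51.8) on HC. Then |KH| = |H − K| = 70.9.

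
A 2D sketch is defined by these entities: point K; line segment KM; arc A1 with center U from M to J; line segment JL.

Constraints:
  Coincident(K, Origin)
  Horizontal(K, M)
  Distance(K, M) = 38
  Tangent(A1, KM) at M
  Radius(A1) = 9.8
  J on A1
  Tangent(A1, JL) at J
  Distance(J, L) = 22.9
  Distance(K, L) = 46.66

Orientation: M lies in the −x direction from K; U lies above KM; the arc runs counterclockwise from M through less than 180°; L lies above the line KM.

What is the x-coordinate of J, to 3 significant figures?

-28.3

K is at the origin; K and M share the same y with |KM| = 38.0 and M on the −x side, so M = (-38.0, 0.00). A1 meets KM tangentially, so UM is at right angles to KM, so U = M + (0, 9.8) = (-38.0, 9.80). Since UJ ⟂ JL (tangency), |UL| = √(9.8² + 22.9²) = 24.9 regardless of where J sits on A1. So L lies on both circle(K, 46.66) and circle(U, 24.9); the above-KM intersection is L = (-32.0, 34.0). J is the foot of the tangent from L: J = (-28.3, 11.4).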